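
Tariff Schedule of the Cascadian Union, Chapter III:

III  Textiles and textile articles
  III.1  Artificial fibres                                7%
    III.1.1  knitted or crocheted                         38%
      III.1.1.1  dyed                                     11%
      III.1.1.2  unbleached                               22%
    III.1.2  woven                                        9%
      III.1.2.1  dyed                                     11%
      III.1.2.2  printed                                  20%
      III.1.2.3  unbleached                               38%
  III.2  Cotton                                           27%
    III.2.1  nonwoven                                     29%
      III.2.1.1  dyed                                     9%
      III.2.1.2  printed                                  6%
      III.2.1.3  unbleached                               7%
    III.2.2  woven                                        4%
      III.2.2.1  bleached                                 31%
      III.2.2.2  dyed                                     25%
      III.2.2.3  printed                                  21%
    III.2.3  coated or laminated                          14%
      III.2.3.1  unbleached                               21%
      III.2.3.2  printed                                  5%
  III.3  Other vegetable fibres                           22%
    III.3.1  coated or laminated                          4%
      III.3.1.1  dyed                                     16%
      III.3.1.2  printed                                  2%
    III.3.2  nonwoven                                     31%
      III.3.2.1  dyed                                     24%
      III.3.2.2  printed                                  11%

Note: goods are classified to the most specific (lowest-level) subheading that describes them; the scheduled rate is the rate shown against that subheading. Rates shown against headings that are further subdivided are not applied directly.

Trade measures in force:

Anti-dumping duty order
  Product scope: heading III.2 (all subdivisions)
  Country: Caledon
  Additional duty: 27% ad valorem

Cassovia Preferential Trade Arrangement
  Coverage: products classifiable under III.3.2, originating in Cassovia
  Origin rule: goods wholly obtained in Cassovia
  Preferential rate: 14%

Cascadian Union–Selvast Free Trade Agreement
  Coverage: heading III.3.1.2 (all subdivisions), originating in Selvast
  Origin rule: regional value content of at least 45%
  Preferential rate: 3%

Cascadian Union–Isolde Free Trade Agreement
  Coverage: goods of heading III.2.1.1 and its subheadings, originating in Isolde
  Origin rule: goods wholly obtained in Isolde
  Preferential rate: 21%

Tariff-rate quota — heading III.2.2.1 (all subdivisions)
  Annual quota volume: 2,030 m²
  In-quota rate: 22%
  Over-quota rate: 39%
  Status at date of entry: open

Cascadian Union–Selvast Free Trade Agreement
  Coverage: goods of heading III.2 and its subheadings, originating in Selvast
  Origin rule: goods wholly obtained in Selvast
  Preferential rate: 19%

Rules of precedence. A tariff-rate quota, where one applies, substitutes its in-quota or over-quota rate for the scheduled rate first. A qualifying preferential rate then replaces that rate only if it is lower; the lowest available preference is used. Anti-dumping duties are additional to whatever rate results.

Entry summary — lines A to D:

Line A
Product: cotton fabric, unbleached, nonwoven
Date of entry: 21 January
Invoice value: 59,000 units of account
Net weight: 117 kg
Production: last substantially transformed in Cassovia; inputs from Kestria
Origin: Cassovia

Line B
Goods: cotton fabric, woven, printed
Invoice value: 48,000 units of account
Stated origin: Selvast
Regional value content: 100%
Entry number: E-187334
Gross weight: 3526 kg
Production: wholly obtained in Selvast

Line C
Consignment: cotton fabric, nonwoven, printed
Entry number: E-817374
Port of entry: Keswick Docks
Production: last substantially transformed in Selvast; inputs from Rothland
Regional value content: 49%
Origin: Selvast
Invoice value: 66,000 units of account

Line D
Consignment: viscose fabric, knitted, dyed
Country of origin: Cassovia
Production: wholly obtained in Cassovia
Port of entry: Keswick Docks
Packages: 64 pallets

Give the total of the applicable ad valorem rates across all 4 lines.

43%

Line A: cotton → III.2; nonwoven → III.2.1; unbleached → III.2.1.3. Scheduled 7%. Cassovia agreement on III.3.2: III.2.1.3 not covered. → 7%.
Line B: cotton → III.2; woven → III.2.2; printed → III.2.2.3. Scheduled 21%. Selvast agreement on III.3.1.2: III.2.2.3 not covered; Selvast agreement on III.2: wholly obtained → 19% available; preferential 19%. → 19%.
Line C: cotton → III.2; nonwoven → III.2.1; printed → III.2.1.2. Scheduled 6%. Selvast agreement on III.3.1.2: III.2.1.2 not covered; Selvast agreement on III.2: not wholly obtained. → 6%.
Line D: viscose → III.1; knitted → III.1.1; dyed → III.1.1.1. Scheduled 11%. Cassovia agreement on III.3.2: III.1.1.1 not covered. → 11%.
Sum: 7% + 19% + 6% + 11% = 43%.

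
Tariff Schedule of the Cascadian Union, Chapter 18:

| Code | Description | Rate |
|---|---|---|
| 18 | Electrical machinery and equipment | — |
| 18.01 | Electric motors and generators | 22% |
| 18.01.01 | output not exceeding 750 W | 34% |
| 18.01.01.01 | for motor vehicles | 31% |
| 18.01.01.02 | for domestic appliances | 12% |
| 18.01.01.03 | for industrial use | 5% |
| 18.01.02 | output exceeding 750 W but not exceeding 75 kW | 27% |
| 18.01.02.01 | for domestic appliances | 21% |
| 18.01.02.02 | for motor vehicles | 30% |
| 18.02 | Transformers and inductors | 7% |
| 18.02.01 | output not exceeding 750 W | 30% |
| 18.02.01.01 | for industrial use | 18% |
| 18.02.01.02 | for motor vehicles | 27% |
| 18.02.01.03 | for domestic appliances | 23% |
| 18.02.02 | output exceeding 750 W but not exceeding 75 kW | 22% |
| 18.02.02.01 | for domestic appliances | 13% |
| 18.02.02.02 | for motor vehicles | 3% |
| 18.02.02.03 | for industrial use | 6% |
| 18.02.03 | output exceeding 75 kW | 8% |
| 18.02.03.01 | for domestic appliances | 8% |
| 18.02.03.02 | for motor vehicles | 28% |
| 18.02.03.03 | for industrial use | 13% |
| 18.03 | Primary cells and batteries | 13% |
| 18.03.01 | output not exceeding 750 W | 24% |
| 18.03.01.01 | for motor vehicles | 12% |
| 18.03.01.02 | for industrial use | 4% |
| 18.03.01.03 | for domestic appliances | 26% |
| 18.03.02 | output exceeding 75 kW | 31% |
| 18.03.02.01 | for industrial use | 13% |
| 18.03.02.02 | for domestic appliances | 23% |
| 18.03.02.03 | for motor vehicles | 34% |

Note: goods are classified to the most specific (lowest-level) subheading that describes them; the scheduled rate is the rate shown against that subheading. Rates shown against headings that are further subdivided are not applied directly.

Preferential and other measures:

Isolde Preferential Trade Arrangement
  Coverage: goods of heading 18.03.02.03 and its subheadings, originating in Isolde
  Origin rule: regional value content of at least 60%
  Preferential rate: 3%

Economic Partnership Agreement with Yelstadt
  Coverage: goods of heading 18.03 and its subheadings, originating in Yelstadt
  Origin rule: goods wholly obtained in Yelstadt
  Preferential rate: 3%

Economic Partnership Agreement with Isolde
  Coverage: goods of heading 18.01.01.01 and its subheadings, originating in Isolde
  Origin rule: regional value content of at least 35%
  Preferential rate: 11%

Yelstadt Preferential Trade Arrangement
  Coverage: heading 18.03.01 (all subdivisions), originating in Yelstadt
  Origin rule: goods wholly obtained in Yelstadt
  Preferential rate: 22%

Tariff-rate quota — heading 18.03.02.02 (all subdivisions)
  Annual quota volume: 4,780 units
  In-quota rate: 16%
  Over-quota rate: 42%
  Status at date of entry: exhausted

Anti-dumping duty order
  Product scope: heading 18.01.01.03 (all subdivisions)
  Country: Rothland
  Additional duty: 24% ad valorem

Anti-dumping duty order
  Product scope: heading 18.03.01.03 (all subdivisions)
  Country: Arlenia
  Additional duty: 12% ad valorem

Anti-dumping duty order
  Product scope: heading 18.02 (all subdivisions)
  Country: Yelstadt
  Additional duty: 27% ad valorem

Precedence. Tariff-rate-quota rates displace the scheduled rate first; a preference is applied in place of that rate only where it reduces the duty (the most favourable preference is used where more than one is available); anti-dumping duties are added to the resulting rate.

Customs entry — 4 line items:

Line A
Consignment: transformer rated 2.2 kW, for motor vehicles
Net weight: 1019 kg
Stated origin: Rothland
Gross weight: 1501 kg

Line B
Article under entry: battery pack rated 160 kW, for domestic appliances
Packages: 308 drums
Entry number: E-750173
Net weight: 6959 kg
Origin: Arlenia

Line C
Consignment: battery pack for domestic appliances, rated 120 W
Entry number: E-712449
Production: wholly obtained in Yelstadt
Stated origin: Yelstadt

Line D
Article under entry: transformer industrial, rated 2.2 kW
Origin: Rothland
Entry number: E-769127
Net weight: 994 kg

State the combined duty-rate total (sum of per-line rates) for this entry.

54%

Line A: transformer → 18.02; rated 2.2 kW → 18.02.02; for motor vehicles → 18.02.02.02. Scheduled 3%. No special measure applies. → 3%.
Line B: battery pack → 18.03; rated 160 kW → 18.03.02; for domestic appliances → 18.03.02.02. Scheduled 23%. quota on 18.03.02.02 exhausted → over-quota 42%. → 42%.
Line C: battery pack → 18.03; rated 120 W → 18.03.01; for domestic appliances → 18.03.01.03. Scheduled 26%. Yelstadt agreement on 18.03: wholly obtained → 3% available; Yelstadt agreement on 18.03.01: wholly obtained → 22% available; preferential 3%. → 3%.
Line D: transformer → 18.02; rated 2.2 kW → 18.02.02; industrial → 18.02.02.03. Scheduled 6%. No special measure applies. → 6%.
Sum: 3% + 42% + 3% + 6% = 54%.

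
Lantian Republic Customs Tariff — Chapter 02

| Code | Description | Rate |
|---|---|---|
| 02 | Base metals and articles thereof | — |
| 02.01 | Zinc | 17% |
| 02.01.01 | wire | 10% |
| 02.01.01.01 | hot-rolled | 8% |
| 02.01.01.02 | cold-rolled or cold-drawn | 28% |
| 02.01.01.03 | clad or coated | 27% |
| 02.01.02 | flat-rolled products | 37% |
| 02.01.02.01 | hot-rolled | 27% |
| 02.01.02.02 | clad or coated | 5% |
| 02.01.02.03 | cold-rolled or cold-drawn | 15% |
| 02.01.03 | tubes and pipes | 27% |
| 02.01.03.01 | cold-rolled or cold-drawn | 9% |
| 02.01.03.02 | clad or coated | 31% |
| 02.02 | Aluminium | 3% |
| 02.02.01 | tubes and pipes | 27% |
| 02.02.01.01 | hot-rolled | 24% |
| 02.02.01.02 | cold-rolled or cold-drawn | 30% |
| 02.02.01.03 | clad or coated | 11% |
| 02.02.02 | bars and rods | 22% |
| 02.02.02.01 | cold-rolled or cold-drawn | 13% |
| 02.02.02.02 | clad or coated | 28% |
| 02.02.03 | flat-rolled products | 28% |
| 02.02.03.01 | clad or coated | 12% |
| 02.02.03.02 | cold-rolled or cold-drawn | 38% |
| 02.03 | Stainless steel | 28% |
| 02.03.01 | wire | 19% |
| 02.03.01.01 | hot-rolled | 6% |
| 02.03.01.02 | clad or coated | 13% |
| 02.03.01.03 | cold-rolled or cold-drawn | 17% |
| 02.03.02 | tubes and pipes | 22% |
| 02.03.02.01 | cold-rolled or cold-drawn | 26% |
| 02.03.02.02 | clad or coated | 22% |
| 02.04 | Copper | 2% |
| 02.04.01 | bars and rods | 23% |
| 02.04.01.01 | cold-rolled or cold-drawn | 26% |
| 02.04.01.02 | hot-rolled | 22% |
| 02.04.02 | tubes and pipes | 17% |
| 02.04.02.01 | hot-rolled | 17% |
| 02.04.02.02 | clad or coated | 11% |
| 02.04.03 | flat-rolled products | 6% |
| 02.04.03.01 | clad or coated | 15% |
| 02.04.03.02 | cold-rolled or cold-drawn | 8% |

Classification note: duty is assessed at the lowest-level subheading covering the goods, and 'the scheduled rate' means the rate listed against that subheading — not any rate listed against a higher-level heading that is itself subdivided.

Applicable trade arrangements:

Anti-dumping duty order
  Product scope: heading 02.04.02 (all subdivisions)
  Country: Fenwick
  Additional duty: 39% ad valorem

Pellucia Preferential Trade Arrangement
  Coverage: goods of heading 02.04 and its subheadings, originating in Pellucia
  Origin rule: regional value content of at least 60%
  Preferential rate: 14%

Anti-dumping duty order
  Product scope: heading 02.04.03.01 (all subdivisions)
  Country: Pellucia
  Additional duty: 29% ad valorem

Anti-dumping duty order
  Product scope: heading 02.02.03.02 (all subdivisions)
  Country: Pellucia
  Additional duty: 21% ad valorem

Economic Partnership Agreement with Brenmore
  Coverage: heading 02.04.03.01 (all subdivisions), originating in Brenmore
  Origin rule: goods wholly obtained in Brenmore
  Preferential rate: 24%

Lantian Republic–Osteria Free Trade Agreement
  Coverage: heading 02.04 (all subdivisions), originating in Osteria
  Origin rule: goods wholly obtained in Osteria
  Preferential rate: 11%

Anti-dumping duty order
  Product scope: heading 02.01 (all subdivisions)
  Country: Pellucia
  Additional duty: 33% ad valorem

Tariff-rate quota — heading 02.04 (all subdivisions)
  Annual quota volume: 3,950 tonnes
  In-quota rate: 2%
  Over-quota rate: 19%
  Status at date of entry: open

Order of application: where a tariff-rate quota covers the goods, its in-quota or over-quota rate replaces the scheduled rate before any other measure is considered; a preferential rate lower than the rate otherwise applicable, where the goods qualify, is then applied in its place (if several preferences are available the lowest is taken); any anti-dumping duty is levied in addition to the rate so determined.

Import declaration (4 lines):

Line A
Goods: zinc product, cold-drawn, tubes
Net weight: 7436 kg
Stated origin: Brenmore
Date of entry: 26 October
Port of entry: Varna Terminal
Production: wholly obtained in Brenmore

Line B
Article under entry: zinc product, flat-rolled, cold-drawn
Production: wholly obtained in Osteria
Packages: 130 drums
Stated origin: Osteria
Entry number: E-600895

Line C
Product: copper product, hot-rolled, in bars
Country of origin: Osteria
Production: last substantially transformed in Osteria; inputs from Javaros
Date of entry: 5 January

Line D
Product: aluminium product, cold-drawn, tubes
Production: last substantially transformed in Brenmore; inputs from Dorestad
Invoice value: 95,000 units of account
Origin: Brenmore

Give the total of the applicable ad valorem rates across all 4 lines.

56%

Line A: zinc → 02.01; tubes → 02.01.03; cold-drawn → 02.01.03.01. Scheduled 9%. Brenmore agreement on 02.04.03.01: 02.01.03.01 not covered. → 9%.
Line B: zinc → 02.01; flat-rolled → 02.01.02; cold-drawn → 02.01.02.03. Scheduled 15%. Osteria agreement on 02.04: 02.01.02.03 not covered. → 15%.
Line C: copper → 02.04; in bars → 02.04.01; hot-rolled → 02.04.01.02. Scheduled 22%. quota on 02.04 open → in-quota 2%; Osteria agreement on 02.04: not wholly obtained. → 2%.
Line D: aluminium → 02.02; tubes → 02.02.01; cold-drawn → 02.02.01.02. Scheduled 30%. Brenmore agreement on 02.04.03.01: 02.02.01.02 not covered. → 30%.
Sum: 9% + 15% + 2% + 30% = 56%.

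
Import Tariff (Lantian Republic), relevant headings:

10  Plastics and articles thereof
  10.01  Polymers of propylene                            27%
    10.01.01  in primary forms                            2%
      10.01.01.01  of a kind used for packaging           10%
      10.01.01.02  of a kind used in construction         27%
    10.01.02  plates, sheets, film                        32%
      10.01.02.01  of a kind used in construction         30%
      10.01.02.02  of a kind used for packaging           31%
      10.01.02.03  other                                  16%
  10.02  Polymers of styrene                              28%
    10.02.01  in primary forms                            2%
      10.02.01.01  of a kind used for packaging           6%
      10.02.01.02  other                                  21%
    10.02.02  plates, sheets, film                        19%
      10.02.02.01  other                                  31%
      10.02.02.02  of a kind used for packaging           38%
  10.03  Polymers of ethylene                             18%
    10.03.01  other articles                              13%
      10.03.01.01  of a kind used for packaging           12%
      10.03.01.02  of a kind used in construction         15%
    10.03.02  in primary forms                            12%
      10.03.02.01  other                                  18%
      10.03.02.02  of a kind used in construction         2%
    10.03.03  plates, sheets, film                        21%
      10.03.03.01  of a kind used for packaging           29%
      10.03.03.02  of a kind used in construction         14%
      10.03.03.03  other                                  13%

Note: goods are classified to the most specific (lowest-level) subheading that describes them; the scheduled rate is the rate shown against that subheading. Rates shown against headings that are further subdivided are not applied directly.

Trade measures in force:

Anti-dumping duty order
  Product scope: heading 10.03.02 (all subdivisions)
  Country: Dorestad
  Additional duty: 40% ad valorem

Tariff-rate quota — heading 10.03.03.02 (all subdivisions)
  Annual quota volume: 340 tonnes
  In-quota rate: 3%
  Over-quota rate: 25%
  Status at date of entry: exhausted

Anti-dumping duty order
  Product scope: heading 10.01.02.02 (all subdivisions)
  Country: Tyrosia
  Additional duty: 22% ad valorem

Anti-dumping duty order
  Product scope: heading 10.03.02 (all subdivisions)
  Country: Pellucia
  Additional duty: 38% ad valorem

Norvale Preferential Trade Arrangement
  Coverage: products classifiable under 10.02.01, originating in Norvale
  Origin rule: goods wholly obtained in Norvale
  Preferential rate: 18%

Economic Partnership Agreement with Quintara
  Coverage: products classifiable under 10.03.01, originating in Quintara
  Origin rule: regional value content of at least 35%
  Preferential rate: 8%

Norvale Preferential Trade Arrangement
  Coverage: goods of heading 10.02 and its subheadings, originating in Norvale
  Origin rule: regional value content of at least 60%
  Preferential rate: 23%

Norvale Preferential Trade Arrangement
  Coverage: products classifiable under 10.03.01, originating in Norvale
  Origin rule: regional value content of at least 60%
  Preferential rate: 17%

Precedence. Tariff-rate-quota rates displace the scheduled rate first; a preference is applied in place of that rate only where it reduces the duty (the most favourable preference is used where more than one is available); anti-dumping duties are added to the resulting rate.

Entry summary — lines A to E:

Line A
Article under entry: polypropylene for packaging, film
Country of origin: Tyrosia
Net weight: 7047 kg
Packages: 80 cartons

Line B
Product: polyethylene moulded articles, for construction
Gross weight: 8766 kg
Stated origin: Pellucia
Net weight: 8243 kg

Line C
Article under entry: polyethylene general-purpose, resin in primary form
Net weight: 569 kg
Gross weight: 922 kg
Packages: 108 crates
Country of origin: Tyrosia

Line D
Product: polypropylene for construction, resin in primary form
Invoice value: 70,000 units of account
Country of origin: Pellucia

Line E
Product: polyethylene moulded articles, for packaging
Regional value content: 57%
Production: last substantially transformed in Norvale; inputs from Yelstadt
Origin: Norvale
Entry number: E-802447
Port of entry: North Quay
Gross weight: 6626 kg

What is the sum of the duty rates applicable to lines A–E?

Line A: polypropylene → 10.01; film → 10.01.02; for packaging → 10.01.02.02. Scheduled 31%. anti-dumping (Tyrosia, 10.01.02.02): +22%; total 31% + 22% = 53%. → 53%.
Line B: polyethylene → 10.03; moulded articles → 10.03.01; for construction → 10.03.01.02. Scheduled 15%. No special measure applies. → 15%.
Line C: polyethylene → 10.03; resin in primary form → 10.03.02; general-purpose → 10.03.02.01. Scheduled 18%. No special measure applies. → 18%.
Line D: polypropylene → 10.01; resin in primary form → 10.01.01; for construction → 10.01.01.02. Scheduled 27%. No special measure applies. → 27%.
Line E: polyethylene → 10.03; moulded articles → 10.03.01; for packaging → 10.03.01.01. Scheduled 12%. Norvale agreement on 10.02.01: 10.03.01.01 not covered; Norvale agreement on 10.02: 10.03.01.01 not covered; Norvale agreement on 10.03.01: RVC < 60%. → 12%.
Sum: 53% + 15% + 18% + 27% + 12% = 125%.

125%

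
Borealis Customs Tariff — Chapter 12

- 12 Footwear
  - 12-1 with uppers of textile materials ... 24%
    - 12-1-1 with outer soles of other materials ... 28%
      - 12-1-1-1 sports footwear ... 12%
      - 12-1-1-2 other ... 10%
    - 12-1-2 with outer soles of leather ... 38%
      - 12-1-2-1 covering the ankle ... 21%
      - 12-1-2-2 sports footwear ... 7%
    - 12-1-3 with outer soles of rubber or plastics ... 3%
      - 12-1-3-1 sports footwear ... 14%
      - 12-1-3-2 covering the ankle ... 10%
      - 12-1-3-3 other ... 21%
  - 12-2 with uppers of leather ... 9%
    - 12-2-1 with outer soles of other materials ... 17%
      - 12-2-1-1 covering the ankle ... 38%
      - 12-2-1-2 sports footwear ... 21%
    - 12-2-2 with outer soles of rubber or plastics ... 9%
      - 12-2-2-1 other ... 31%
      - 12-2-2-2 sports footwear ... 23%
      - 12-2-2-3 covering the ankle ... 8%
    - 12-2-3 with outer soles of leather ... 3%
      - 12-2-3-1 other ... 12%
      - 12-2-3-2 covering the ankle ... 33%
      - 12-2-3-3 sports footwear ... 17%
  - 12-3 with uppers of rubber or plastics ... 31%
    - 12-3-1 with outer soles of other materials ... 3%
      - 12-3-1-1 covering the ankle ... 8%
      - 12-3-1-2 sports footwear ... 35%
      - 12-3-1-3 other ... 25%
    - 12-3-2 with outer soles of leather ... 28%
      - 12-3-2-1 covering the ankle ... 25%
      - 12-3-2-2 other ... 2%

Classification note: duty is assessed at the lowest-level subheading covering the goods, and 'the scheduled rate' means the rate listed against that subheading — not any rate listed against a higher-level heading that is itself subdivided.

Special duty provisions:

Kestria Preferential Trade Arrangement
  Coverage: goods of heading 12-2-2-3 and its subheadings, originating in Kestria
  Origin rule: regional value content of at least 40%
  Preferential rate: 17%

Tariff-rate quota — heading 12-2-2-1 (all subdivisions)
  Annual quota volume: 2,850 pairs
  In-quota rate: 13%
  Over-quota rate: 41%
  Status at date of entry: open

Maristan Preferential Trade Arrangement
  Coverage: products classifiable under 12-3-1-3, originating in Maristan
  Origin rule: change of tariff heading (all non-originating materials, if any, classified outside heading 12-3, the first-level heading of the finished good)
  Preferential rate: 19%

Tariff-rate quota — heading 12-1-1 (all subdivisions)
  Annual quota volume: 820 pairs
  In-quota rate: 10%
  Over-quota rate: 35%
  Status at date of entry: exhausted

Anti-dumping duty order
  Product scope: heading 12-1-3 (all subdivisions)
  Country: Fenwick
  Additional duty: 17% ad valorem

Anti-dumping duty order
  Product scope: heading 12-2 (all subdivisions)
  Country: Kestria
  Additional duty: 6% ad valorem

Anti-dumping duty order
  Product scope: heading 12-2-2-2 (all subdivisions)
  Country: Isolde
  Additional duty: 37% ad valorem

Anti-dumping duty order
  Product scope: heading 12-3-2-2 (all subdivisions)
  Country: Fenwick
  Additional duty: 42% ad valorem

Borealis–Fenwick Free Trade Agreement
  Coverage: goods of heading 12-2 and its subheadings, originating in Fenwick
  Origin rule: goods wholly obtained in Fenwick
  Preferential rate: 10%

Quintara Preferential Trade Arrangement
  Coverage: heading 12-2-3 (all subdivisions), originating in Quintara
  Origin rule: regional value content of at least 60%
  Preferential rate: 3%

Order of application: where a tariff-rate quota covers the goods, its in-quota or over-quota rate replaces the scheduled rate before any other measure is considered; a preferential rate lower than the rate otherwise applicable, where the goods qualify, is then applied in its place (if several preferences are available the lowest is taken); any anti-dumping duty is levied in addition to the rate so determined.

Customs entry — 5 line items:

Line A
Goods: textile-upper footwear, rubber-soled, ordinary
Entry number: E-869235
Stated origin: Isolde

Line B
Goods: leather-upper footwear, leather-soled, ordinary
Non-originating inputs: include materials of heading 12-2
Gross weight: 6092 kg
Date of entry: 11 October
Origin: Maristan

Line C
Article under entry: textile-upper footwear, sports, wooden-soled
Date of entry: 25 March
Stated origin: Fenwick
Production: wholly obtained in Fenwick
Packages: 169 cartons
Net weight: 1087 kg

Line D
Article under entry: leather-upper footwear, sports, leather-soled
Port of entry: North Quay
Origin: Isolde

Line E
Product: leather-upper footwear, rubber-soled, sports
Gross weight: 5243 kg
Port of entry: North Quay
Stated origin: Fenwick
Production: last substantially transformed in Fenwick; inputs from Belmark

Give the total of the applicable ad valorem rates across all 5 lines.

108%

Line A: textile-upper → 12-1; rubber-soled → 12-1-3; ordinary → 12-1-3-3. Scheduled 21%. No special measure applies. → 21%.
Line B: leather-upper → 12-2; leather-soled → 12-2-3; ordinary → 12-2-3-1. Scheduled 12%. Maristan agreement on 12-3-1-3: 12-2-3-1 not covered. → 12%.
Line C: textile-upper → 12-1; wooden-soled → 12-1-1; sports → 12-1-1-1. Scheduled 12%. quota on 12-1-1 exhausted → over-quota 35%; Fenwick agreement on 12-2: 12-1-1-1 not covered. → 35%.
Line D: leather-upper → 12-2; leather-soled → 12-2-3; sports → 12-2-3-3. Scheduled 17%. No special measure applies. → 17%.
Line E: leather-upper → 12-2; rubber-soled → 12-2-2; sports → 12-2-2-2. Scheduled 23%. Fenwick agreement on 12-2: not wholly obtained. → 23%.
Sum: 21% + 12% + 35% + 17% + 23% = 108%.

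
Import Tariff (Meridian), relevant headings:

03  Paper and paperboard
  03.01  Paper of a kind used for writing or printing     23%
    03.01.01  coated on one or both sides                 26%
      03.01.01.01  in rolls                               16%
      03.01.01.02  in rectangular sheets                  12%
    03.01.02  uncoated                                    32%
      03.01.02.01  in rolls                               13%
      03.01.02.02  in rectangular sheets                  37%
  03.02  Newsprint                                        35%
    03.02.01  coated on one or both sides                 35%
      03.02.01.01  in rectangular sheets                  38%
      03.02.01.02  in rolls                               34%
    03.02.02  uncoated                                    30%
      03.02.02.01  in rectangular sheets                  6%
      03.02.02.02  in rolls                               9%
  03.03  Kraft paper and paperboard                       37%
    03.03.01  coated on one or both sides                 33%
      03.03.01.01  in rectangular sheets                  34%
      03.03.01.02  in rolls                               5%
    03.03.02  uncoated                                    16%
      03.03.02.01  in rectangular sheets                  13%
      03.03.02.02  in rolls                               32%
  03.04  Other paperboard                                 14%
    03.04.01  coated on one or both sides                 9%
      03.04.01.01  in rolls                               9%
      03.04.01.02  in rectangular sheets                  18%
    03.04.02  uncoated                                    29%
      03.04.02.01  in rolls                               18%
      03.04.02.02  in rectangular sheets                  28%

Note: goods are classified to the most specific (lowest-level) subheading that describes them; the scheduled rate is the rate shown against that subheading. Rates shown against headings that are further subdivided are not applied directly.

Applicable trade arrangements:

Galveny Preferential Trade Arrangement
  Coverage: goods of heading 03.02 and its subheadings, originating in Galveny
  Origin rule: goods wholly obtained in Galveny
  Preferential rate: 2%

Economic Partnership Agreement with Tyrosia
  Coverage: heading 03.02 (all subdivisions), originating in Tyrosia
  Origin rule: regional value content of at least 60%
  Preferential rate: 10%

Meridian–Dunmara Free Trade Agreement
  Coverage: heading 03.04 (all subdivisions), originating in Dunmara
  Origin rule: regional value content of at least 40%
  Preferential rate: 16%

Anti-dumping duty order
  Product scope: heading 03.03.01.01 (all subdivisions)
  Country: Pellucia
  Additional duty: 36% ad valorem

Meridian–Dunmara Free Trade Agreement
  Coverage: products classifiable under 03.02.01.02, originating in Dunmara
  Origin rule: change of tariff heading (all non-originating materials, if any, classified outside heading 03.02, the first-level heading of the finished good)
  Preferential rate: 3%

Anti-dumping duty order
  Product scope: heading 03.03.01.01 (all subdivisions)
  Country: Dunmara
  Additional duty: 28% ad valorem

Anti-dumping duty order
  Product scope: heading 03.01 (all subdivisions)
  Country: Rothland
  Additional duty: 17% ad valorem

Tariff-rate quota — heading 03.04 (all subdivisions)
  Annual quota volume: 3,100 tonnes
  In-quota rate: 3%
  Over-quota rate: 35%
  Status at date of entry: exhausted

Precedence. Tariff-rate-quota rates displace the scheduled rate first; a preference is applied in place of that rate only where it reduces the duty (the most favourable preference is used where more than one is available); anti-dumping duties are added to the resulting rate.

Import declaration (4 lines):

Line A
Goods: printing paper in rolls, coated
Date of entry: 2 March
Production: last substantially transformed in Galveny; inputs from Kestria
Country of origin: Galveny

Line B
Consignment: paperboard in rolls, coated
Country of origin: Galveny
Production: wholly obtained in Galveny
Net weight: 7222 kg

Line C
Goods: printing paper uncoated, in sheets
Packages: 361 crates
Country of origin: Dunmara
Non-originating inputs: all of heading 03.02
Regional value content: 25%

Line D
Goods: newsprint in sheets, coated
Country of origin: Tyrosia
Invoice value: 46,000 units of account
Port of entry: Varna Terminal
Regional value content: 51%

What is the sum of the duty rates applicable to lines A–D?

Line A: printing paper → 03.01; coated → 03.01.01; in rolls → 03.01.01.01. Scheduled 16%. Galveny agreement on 03.02: 03.01.01.01 not covered. → 16%.
Line B: paperboard → 03.04; coated → 03.04.01; in rolls → 03.04.01.01. Scheduled 9%. quota on 03.04 exhausted → over-quota 35%; Galveny agreement on 03.02: 03.04.01.01 not covered. → 35%.
Line C: printing paper → 03.01; uncoated → 03.01.02; in sheets → 03.01.02.02. Scheduled 37%. Dunmara agreement on 03.04: 03.01.02.02 not covered; Dunmara agreement on 03.02.01.02: 03.01.02.02 not covered. → 37%.
Line D: newsprint → 03.02; coated → 03.02.01; in sheets → 03.02.01.01. Scheduled 38%. Tyrosia agreement on 03.02: RVC < 60%. → 38%.
Sum: 16% + 35% + 37% + 38% = 126%.

126%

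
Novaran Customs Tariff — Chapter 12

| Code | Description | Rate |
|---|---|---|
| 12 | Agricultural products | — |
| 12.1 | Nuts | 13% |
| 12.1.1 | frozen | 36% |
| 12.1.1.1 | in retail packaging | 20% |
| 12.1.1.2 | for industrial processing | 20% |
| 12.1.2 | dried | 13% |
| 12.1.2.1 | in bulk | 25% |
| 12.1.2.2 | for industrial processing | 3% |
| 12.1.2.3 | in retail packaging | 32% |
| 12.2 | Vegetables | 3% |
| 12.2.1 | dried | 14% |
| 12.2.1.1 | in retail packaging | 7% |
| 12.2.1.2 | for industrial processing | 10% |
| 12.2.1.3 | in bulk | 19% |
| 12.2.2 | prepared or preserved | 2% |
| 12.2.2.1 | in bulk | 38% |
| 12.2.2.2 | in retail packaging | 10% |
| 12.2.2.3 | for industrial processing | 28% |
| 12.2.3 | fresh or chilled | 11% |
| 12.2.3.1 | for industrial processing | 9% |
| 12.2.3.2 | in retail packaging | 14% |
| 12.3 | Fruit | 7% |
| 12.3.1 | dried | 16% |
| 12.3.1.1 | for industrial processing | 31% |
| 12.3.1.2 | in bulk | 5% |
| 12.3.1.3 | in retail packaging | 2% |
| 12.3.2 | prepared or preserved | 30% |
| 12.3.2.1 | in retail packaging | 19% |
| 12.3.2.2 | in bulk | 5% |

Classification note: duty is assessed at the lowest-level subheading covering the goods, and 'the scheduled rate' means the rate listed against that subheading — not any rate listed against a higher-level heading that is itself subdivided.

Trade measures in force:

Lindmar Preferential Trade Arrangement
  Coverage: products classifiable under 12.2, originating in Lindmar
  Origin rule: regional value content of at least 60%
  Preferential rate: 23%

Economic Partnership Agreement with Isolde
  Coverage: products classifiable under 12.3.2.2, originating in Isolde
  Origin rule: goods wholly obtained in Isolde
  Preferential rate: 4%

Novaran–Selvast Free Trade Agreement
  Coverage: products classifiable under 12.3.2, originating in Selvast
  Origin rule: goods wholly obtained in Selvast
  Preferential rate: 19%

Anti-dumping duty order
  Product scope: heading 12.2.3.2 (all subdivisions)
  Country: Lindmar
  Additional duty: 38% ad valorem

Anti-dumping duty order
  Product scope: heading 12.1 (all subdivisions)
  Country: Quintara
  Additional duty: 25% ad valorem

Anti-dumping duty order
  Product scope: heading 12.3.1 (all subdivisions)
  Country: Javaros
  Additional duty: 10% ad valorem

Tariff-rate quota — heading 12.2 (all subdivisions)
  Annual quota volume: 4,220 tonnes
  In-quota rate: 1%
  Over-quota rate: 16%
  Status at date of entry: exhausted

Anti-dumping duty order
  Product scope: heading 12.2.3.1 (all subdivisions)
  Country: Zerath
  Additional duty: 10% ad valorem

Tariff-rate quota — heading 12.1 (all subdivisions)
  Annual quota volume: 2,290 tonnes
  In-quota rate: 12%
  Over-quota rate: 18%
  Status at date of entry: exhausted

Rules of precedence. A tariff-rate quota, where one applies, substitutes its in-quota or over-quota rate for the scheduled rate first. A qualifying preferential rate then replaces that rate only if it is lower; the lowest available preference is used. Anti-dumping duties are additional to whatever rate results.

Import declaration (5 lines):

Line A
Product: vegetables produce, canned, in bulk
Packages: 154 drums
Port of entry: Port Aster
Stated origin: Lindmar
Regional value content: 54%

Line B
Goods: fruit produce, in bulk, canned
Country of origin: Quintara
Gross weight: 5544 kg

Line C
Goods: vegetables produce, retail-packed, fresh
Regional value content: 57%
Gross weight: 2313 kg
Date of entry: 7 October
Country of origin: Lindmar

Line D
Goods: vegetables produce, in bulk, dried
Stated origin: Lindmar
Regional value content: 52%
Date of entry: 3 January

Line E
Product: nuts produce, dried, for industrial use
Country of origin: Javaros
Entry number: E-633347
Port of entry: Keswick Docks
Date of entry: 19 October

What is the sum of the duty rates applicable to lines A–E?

Line A: vegetables → 12.2; canned → 12.2.2; in bulk → 12.2.2.1. Scheduled 38%. quota on 12.2 exhausted → over-quota 16%; Lindmar agreement on 12.2: RVC < 60%. → 16%.
Line B: fruit → 12.3; canned → 12.3.2; in bulk → 12.3.2.2. Scheduled 5%. No special measure applies. → 5%.
Line C: vegetables → 12.2; fresh → 12.2.3; retail-packed → 12.2.3.2. Scheduled 14%. quota on 12.2 exhausted → over-quota 16%; Lindmar agreement on 12.2: RVC < 60%; anti-dumping (Lindmar, 12.2.3.2): +38%; total 16% + 38% = 54%. → 54%.
Line D: vegetables → 12.2; dried → 12.2.1; in bulk → 12.2.1.3. Scheduled 19%. quota on 12.2 exhausted → over-quota 16%; Lindmar agreement on 12.2: RVC < 60%. → 16%.
Line E: nuts → 12.1; dried → 12.1.2; for industrial use → 12.1.2.2. Scheduled 3%. quota on 12.1 exhausted → over-quota 18%. → 18%.
Sum: 16% + 5% + 54% + 16% + 18% = 109%.

109%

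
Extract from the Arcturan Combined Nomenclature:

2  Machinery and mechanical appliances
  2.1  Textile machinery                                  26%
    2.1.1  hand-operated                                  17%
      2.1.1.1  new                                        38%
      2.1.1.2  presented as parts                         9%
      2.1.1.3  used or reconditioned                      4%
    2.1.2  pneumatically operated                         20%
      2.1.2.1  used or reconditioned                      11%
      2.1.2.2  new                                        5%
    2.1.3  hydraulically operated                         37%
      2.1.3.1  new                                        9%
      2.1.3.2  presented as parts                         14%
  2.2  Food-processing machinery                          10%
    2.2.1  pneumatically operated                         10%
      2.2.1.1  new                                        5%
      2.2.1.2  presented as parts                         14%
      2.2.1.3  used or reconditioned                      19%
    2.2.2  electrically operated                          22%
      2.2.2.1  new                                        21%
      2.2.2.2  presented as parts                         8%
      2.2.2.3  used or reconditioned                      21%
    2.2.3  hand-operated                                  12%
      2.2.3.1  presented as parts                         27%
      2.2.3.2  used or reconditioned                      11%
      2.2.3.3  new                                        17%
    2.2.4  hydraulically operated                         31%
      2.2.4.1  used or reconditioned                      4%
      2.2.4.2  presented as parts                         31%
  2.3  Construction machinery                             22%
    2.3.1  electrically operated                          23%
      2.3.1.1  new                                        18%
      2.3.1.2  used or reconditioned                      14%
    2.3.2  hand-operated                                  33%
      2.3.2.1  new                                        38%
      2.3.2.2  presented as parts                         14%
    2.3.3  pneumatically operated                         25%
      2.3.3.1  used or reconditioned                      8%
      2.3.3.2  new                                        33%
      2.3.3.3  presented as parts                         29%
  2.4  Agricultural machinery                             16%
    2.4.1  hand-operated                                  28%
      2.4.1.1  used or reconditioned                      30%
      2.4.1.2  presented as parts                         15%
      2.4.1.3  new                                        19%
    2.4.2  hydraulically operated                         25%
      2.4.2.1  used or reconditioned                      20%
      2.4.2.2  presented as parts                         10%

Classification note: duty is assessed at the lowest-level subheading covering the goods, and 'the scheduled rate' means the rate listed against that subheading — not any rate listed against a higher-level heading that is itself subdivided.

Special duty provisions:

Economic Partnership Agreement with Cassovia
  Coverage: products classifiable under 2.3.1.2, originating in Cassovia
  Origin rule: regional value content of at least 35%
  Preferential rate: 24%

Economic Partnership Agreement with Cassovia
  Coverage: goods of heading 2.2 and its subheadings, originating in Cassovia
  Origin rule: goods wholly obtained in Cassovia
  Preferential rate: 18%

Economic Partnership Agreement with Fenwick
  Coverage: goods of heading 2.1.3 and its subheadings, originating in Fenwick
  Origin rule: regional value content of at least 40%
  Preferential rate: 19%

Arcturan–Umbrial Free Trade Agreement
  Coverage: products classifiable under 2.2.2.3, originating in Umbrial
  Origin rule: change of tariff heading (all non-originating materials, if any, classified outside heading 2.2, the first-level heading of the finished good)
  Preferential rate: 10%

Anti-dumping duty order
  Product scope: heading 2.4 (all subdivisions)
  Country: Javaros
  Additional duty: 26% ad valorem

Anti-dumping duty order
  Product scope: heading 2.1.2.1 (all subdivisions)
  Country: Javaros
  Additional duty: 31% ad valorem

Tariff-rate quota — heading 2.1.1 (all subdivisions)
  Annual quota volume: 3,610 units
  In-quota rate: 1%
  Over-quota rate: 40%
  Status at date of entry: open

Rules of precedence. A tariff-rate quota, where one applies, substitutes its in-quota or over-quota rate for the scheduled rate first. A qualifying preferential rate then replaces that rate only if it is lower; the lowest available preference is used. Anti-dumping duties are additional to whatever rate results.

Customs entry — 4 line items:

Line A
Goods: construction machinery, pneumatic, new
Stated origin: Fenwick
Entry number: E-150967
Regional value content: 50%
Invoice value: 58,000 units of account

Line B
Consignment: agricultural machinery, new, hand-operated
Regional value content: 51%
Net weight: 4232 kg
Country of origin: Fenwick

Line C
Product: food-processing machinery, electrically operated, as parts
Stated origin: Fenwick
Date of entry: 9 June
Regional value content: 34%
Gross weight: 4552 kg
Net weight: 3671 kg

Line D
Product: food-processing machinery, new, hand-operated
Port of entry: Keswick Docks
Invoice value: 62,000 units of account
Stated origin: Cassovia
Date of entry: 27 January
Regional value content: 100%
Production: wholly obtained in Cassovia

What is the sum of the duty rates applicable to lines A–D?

Line A: construction → 2.3; pneumatic → 2.3.3; new → 2.3.3.2. Scheduled 33%. Fenwick agreement on 2.1.3: 2.3.3.2 not covered. → 33%.
Line B: agricultural → 2.4; hand-operated → 2.4.1; new → 2.4.1.3. Scheduled 19%. Fenwick agreement on 2.1.3: 2.4.1.3 not covered. → 19%.
Line C: food-processing → 2.2; electrically operated → 2.2.2; as parts → 2.2.2.2. Scheduled 8%. Fenwick agreement on 2.1.3: 2.2.2.2 not covered. → 8%.
Line D: food-processing → 2.2; hand-operated → 2.2.3; new → 2.2.3.3. Scheduled 17%. Cassovia agreement on 2.3.1.2: 2.2.3.3 not covered; Cassovia agreement on 2.2: wholly obtained → 18% available; preference 18% not lower than 17% → no reduction. → 17%.
Sum: 33% + 19% + 8% + 17% = 77%.

77%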